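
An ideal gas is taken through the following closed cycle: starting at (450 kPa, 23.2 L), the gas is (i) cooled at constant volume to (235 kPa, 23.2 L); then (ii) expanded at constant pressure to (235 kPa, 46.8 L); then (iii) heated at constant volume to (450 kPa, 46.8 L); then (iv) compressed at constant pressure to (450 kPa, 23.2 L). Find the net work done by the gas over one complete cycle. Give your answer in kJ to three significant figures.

W_net ≈ -5.07 kJ

Constant-volume legs do no work.
W(ii) = (235)(46.8 − 23.2) = 5546 J; W(iv) = (450)(23.2 − 46.8) = -10620 J.
W_net = 5546 − 10620 = -5074 J (the counter-clockwise enclosed area).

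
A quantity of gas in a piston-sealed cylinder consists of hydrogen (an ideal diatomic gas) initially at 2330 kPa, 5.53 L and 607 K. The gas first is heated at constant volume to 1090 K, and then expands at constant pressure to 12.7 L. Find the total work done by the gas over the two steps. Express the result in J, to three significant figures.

W_total ≈ 30000 J

Step 1 (isochoric): W = 0 (constant volume).
After step 1: P = 4184 kPa (V unchanged).
Step 2 (isobaric): W = PΔV = (4184 kPa)(12.7 − 5.53 L) = 29999 J.
W_total = 0 + 29999 = 29999 J.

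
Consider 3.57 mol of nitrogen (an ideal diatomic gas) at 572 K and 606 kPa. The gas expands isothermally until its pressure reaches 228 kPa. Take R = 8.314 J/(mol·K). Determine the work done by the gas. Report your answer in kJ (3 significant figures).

Isothermal process: W = nRT ln(V₂/V₁) = nRT ln(P₁/P₂).
W = (3.57)(8.314)(572) × ln(606/228)
  = 16978 × ln(2.658) = 16978 × 0.9775
W_by_gas = 16596 J.

W ≈ 16.6 kJ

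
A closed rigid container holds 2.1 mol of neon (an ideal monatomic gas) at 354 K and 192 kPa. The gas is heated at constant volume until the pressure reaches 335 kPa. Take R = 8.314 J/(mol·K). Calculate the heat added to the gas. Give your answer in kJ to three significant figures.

Q ≈ 6.90 kJ

Constant volume ⇒ W = 0, so Q = ΔU = nCᵥΔT with Cᵥ = 3R/2 = 12.47 J/(mol·K).
At constant V, T₂/T₁ = P₂/P₁ ⇒ ΔT = T₁(P₂/P₁ − 1) = 354·(335/192 − 1) = 263.7 K.
ΔU = (2.1)(12.47)(263.7) = 6905 J.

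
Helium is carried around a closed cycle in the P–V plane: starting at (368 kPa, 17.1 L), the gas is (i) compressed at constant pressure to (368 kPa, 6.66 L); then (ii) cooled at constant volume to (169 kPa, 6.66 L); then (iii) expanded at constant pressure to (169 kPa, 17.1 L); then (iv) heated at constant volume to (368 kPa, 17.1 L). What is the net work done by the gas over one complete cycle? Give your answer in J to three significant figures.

Constant-volume legs do no work.
W(i) = (368)(6.66 − 17.1) = -3842 J; W(iii) = (169)(17.1 − 6.66) = 1764 J.
W_net = -3842 + 1764 = -2078 J (the counter-clockwise enclosed area).

W_net ≈ -2080 J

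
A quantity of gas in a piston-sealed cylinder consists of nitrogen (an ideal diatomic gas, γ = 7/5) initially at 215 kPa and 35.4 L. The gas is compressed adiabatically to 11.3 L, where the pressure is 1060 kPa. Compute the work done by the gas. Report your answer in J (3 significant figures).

Adiabatic: W = (P₁V₁ − P₂V₂)/(γ − 1) with γ = 7/5.
P₁V₁ = 7611 J, P₂V₂ = 11978 J.
W = (7611 − 11978) / 0.4 = -10918 J.

W ≈ -10900 J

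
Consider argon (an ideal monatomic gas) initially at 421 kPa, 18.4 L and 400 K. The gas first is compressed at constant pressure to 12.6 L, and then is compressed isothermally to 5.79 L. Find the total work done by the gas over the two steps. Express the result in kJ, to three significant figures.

W_total ≈ -6.57 kJ

Step 1 (isobaric): W = PΔV = (421 kPa)(12.6 − 18.4 L) = -2442 J.
After step 1: P = 421 kPa, V = 12.6 L, T = 273.9 K.
Step 2 (isothermal): W = P₁V₁ ln(V₂/V₁) = (5305) ln(5.79/12.6) = -4125 J.
W_total = -2442 − 4125 = -6566 J.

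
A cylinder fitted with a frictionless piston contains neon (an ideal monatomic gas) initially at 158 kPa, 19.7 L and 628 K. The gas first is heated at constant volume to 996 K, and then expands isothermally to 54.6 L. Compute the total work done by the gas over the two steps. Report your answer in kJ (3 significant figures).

Step 1 (isochoric): W = 0 (constant volume).
After step 1: P = 250.6 kPa (V unchanged).
Step 2 (isothermal): W = P₁V₁ ln(V₂/V₁) = (4937) ln(54.6/19.7) = 5032 J.
W_total = 0 + 5032 = 5032 J.

W_total ≈ 5.03 kJ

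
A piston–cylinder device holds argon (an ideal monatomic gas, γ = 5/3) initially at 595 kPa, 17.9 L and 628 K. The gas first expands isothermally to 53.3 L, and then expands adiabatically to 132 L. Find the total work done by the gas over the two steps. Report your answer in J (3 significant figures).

W_total ≈ 18900 J

Step 1 (isothermal): W = P₁V₁ ln(V₂/V₁) = (10650) ln(53.3/17.9) = 11621 J.
After step 1: P = 199.8 kPa, V = 53.3 L, T = 628 K.
Step 2 (adiabatic): W = (P₁V₁ − P₂V₂)/(γ−1) = (10650 − 5818)/0.667 = 7248 J.
W_total = 11621 + 7248 = 18869 J.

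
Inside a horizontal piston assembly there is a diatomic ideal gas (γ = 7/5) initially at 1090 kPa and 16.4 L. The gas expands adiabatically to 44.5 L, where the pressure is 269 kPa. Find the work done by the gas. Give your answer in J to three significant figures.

Adiabatic: W = (P₁V₁ − P₂V₂)/(γ − 1) with γ = 7/5.
P₁V₁ = 17876 J, P₂V₂ = 11970 J.
W = (17876 − 11970) / 0.4 = 14764 J.

W ≈ 14800 J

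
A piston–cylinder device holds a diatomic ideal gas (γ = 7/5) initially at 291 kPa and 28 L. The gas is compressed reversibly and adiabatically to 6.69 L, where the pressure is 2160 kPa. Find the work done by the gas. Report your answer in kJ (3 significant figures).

W ≈ -15.8 kJ

Adiabatic: W = (P₁V₁ − P₂V₂)/(γ − 1) with γ = 7/5.
P₁V₁ = 8148 J, P₂V₂ = 14450 J.
W = (8148 − 14450) / 0.4 = -15756 J.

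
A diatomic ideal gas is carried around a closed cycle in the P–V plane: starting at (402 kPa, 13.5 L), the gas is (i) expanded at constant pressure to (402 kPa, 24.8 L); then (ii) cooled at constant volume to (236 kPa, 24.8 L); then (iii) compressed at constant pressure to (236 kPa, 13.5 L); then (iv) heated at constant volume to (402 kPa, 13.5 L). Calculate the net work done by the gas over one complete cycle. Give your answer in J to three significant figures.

W_net ≈ 1880 J

Constant-volume legs do no work.
W(i) = (402)(24.8 − 13.5) = 4543 J; W(iii) = (236)(13.5 − 24.8) = -2667 J.
W_net = 4543 − 2667 = 1876 J (the clockwise enclosed area).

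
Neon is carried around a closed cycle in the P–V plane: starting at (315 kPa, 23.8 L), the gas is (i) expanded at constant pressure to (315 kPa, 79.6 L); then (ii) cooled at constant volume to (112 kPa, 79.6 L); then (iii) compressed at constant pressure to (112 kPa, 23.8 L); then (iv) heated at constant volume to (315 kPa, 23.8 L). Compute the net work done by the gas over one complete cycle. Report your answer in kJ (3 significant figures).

W_net ≈ 11.3 kJ

Constant-volume legs do no work.
W(i) = (315)(79.6 − 23.8) = 17577 J; W(iii) = (112)(23.8 − 79.6) = -6250 J.
W_net = 17577 − 6250 = 11327 J (the clockwise enclosed area).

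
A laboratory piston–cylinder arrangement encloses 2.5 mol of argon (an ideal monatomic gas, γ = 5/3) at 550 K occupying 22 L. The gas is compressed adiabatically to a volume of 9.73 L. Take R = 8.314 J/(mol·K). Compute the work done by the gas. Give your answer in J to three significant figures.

Adiabatic: TV^(γ−1) = const with γ = 5/3.
T₂ = T₁ (V₁/V₂)^(γ−1) = 550 × (22/9.73)^0.667 = 550 × 1.723 = 947.5 K.
W_by = nCᵥ(T₁ − T₂) = (2.5)(12.47)(550 − 947.5) = -12392 J.

W ≈ -12400 J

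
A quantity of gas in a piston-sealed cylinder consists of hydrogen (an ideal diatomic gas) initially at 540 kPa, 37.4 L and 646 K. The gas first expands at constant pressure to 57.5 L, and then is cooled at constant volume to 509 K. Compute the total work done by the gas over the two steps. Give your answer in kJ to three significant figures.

Step 1 (isobaric): W = PΔV = (540 kPa)(57.5 − 37.4 L) = 10854 J.
Step 2 (isochoric): W = 0 (constant volume).
W_total = 10854 + 0 = 10854 J.

W_total ≈ 10.9 kJ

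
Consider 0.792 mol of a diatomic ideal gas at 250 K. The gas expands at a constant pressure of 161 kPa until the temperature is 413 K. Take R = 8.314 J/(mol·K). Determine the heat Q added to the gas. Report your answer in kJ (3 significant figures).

Isobaric: W = nRΔT = (0.792)(8.314)(163) = 1073 J.
ΔU = nCᵥΔT with Cᵥ = 5R/2: ΔU = (0.792)(20.79)(163) = 2683 J.
Q = ΔU + W = 2683 + 1073 = 3757 J.

Q ≈ 3.76 kJ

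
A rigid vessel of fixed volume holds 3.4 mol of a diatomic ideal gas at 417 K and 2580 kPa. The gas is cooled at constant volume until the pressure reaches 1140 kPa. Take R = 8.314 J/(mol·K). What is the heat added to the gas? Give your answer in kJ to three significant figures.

Constant volume ⇒ W = 0, so Q = ΔU = nCᵥΔT with Cᵥ = 5R/2 = 20.79 J/(mol·K).
At constant V, T₂/T₁ = P₂/P₁ ⇒ ΔT = T₁(P₂/P₁ − 1) = 417·(1140/2580 − 1) = -232.7 K.
ΔU = (3.4)(20.79)(-232.7) = -16448 J.

Q ≈ -16.4 kJ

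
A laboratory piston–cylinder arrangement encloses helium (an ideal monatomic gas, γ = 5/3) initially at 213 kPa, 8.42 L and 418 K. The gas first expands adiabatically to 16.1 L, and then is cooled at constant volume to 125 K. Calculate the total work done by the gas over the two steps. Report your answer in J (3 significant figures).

Step 1 (adiabatic): W = (P₁V₁ − P₂V₂)/(γ−1) = (1793 − 1164)/0.667 = 943.9 J.
Step 2 (isochoric): W = 0 (constant volume).
W_total = 943.9 + 0 = 943.9 J.

W_total ≈ 944 J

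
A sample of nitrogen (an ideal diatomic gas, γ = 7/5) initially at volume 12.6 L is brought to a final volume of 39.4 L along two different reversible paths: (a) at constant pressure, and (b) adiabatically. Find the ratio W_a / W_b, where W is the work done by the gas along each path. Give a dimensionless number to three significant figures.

W_a / W_b ≈ 2.32

Path (a) isobaric: W = P₁(V₂ − V₁) → W_a/(P₁V₁) = 2.127.
Path (b) adiabatic: W = P₁V₁(1 − (V₁/V₂)^(γ−1))/(γ−1) → W_b/(P₁V₁) = 0.9155.
W_a / W_b = 2.127 / 0.9155 = 2.323.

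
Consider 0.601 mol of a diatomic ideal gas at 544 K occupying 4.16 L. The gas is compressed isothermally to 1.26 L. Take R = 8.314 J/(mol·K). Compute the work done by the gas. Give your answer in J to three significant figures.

Isothermal: W = nRT ln(V₂/V₁).
W = (0.601)(8.314)(544) × ln(1.26/4.16)
  = 2718 × -1.194
W_by_gas = -3247 J.

W ≈ -3250 J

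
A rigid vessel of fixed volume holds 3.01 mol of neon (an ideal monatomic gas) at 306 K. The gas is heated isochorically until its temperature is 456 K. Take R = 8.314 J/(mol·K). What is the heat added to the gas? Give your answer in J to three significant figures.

Constant volume ⇒ W = 0, so Q = ΔU = nCᵥΔT with Cᵥ = 3R/2 = 12.47 J/(mol·K).
ΔU = (3.01)(12.47)(456 − 306) = 5631 J.

Q ≈ 5630 J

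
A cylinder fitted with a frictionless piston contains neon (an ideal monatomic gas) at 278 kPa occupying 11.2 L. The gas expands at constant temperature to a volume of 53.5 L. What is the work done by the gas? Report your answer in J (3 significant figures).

Isothermal: W = nRT ln(V₂/V₁) = P₁V₁ ln(V₂/V₁).
P₁V₁ = (278 kPa)(11.2 L) = 3114 J.
W = 3114 × ln(53.5/11.2) = 3114 × 1.564
W_by_gas = 4869 J.

W ≈ 4870 J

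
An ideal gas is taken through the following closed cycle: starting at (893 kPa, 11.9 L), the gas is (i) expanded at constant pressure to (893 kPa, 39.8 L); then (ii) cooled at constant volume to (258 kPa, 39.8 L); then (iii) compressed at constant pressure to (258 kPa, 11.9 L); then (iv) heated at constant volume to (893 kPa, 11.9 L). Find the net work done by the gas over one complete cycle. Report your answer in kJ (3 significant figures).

W_net ≈ 17.7 kJ

Constant-volume legs do no work.
W(i) = (893)(39.8 − 11.9) = 24915 J; W(iii) = (258)(11.9 − 39.8) = -7198 J.
W_net = 24915 − 7198 = 17716 J (the clockwise enclosed area).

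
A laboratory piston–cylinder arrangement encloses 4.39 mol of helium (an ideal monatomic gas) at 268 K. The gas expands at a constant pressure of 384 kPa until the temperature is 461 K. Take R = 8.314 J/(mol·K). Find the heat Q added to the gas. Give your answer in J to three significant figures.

Isobaric: W = nRΔT = (4.39)(8.314)(193) = 7044 J.
ΔU = nCᵥΔT with Cᵥ = 3R/2: ΔU = (4.39)(12.47)(193) = 10566 J.
Q = ΔU + W = 10566 + 7044 = 17611 J.

Q ≈ 17600 J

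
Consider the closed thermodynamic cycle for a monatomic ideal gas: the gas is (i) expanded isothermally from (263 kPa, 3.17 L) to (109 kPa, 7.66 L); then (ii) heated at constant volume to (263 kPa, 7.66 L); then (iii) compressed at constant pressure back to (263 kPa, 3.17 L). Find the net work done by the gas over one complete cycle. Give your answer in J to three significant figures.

Leg (i): W = PᵢVᵢ ln(V_f/Vᵢ) = (833.7) ln(7.66/3.17) = 735.6 J.
Leg (ii): W = 0.
Leg (iii): W = PΔV = (263)(3.17 − 7.66) = -1181 J.
W_net = 735.6 − 1181 = -445.3 J.

W_net ≈ -445 J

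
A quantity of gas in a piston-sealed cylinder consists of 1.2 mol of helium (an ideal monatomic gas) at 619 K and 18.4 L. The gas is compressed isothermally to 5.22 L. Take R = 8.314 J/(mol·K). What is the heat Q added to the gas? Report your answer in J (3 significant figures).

Isothermal ⇒ ΔU = 0, so Q = W = nRT ln(V₂/V₁).
Q = (1.2)(8.314)(619) ln(5.22/18.4) = 6176 × -1.26 = -7780 J.

Q ≈ -7780 J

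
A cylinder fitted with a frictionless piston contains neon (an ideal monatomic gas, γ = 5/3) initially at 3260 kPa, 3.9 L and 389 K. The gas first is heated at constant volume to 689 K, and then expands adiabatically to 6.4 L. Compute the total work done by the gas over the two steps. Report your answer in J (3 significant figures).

W_total ≈ 9500 J

Step 1 (isochoric): W = 0 (constant volume).
After step 1: P = 5774 kPa (V unchanged).
Step 2 (adiabatic): W = (P₁V₁ − P₂V₂)/(γ−1) = (22519 − 16186)/0.667 = 9500 J.
W_total = 0 + 9500 = 9500 J.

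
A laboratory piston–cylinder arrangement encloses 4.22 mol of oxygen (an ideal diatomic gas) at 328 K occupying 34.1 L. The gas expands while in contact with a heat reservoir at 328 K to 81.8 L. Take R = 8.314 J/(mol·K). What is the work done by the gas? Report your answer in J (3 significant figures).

Isothermal: W = nRT ln(V₂/V₁).
W = (4.22)(8.314)(328) × ln(81.8/34.1)
  = 11508 × 0.875
W_by_gas = 10069 J.

W ≈ 10100 J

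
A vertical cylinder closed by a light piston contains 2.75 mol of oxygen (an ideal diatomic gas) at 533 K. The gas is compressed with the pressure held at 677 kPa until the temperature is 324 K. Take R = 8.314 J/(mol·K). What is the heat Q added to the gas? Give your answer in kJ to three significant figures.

Isobaric: W = nRΔT = (2.75)(8.314)(-209) = -4778 J.
ΔU = nCᵥΔT with Cᵥ = 5R/2: ΔU = (2.75)(20.79)(-209) = -11946 J.
Q = ΔU + W = -11946 − 4778 = -16725 J.

Q ≈ -16.7 kJ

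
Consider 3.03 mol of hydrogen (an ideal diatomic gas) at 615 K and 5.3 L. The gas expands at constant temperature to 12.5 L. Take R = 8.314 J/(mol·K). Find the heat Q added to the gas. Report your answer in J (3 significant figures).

Q ≈ 13300 J

Isothermal ⇒ ΔU = 0, so Q = W = nRT ln(V₂/V₁).
Q = (3.03)(8.314)(615) ln(12.5/5.3) = 15493 × 0.858 = 13293 J.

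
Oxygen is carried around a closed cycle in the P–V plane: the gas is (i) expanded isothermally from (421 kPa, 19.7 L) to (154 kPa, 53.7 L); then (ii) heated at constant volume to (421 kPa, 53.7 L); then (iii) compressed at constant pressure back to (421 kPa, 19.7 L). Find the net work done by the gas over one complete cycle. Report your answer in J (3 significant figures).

Leg (i): W = PᵢVᵢ ln(V_f/Vᵢ) = (8294) ln(53.7/19.7) = 8317 J.
Leg (ii): W = 0.
Leg (iii): W = PΔV = (421)(19.7 − 53.7) = -14314 J.
W_net = 8317 − 14314 = -5997 J.

W_net ≈ -6000 J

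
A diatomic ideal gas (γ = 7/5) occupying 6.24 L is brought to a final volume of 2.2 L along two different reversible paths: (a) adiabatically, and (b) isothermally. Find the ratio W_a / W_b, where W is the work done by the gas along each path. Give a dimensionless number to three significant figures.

Path (a) adiabatic: W = P₁V₁(1 − (V₁/V₂)^(γ−1))/(γ−1) → W_a/(P₁V₁) = -1.294.
Path (b) isothermal: W = P₁V₁ ln(V₂/V₁) → W_b/(P₁V₁) = -1.043.
W_a / W_b = -1.294 / -1.043 = 1.241.

W_a / W_b ≈ 1.24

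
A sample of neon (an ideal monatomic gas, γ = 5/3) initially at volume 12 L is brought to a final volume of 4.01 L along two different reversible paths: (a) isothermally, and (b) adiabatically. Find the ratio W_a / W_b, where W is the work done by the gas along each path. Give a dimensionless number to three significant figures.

W_a / W_b ≈ 0.679

Path (a) isothermal: W = P₁V₁ ln(V₂/V₁) → W_a/(P₁V₁) = -1.096.
Path (b) adiabatic: W = P₁V₁(1 − (V₁/V₂)^(γ−1))/(γ−1) → W_b/(P₁V₁) = -1.615.
W_a / W_b = -1.096 / -1.615 = 0.6787.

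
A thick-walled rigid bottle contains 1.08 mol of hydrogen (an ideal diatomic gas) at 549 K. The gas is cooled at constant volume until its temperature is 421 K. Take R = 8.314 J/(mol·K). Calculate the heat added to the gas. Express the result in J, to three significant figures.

Q ≈ -2870 J

Constant volume ⇒ W = 0, so Q = ΔU = nCᵥΔT with Cᵥ = 5R/2 = 20.79 J/(mol·K).
ΔU = (1.08)(20.79)(421 − 549) = -2873 J.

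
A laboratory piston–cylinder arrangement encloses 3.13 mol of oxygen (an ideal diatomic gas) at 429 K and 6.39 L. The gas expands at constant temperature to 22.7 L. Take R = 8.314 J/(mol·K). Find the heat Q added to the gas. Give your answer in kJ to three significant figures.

Isothermal ⇒ ΔU = 0, so Q = W = nRT ln(V₂/V₁).
Q = (3.13)(8.314)(429) ln(22.7/6.39) = 11164 × 1.268 = 14152 J.

Q ≈ 14.2 kJ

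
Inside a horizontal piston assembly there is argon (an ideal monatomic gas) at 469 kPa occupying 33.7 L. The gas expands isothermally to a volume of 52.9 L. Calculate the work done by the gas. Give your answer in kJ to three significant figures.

W ≈ 7.13 kJ

Isothermal: W = nRT ln(V₂/V₁) = P₁V₁ ln(V₂/V₁).
P₁V₁ = (469 kPa)(33.7 L) = 15805 J.
W = 15805 × ln(52.9/33.7) = 15805 × 0.4509
W_by_gas = 7127 J.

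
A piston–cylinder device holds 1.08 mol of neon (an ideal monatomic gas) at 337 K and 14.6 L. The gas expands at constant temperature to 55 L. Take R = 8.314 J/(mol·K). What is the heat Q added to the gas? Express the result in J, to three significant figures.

Q ≈ 4010 J

Isothermal ⇒ ΔU = 0, so Q = W = nRT ln(V₂/V₁).
Q = (1.08)(8.314)(337) ln(55/14.6) = 3026 × 1.326 = 4013 J.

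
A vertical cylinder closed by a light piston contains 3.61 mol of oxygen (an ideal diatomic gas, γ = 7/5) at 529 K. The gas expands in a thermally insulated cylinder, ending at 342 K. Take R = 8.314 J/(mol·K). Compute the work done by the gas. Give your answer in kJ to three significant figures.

W ≈ 14.0 kJ

Adiabatic ⇒ Q = 0, so W_by = −ΔU = nCᵥ(T₁ − T₂).
Cᵥ = 5R/2 = 20.79 J/(mol·K).
W = (3.61)(20.79)(529 − 342) = 14031 J.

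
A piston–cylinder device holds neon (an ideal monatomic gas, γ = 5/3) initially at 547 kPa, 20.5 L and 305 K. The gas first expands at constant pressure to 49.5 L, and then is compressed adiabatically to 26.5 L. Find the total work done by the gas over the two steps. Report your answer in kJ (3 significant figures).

W_total ≈ -5.12 kJ

Step 1 (isobaric): W = PΔV = (547 kPa)(49.5 − 20.5 L) = 15863 J.
After step 1: P = 547 kPa, V = 49.5 L, T = 736.5 K.
Step 2 (adiabatic): W = (P₁V₁ − P₂V₂)/(γ−1) = (27076 − 41068)/0.667 = -20987 J.
W_total = 15863 − 20987 = -5124 J.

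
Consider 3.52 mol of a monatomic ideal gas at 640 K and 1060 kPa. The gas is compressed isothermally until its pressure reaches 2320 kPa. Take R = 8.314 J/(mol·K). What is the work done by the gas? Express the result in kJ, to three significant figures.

W ≈ -14.7 kJ

Isothermal process: W = nRT ln(V₂/V₁) = nRT ln(P₁/P₂).
W = (3.52)(8.314)(640) × ln(1060/2320)
  = 18730 × ln(0.4569) = 18730 × -0.7833
W_by_gas = -14671 J.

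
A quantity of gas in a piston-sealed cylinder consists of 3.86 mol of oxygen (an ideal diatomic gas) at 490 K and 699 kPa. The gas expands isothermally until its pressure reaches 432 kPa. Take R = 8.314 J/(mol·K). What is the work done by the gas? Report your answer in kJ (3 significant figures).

Isothermal process: W = nRT ln(V₂/V₁) = nRT ln(P₁/P₂).
W = (3.86)(8.314)(490) × ln(699/432)
  = 15725 × ln(1.618) = 15725 × 0.4812
W_by_gas = 7567 J.

W ≈ 7.57 kJ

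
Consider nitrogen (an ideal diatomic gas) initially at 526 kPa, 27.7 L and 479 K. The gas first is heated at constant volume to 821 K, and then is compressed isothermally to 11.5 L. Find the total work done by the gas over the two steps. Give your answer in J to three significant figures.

W_total ≈ -22000 J

Step 1 (isochoric): W = 0 (constant volume).
After step 1: P = 901.6 kPa (V unchanged).
Step 2 (isothermal): W = P₁V₁ ln(V₂/V₁) = (24973) ln(11.5/27.7) = -21954 J.
W_total = 0 − 21954 = -21954 J.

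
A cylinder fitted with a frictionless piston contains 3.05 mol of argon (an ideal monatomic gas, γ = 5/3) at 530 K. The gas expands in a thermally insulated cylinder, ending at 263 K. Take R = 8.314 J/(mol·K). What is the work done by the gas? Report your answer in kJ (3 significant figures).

Adiabatic ⇒ Q = 0, so W_by = −ΔU = nCᵥ(T₁ − T₂).
Cᵥ = 3R/2 = 12.47 J/(mol·K).
W = (3.05)(12.47)(530 − 263) = 10156 J.

W ≈ 10.2 kJ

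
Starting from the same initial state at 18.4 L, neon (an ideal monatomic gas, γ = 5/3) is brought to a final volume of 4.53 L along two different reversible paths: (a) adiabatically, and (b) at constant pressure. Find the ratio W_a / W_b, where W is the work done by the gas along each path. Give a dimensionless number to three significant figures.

W_a / W_b ≈ 3.08

Path (a) adiabatic: W = P₁V₁(1 − (V₁/V₂)^(γ−1))/(γ−1) → W_a/(P₁V₁) = -2.319.
Path (b) isobaric: W = P₁(V₂ − V₁) → W_b/(P₁V₁) = -0.7538.
W_a / W_b = -2.319 / -0.7538 = 3.076.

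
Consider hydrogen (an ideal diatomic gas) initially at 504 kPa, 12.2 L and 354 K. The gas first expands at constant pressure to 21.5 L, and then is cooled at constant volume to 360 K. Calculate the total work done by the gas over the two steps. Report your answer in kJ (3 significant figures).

W_total ≈ 4.69 kJ

Step 1 (isobaric): W = PΔV = (504 kPa)(21.5 − 12.2 L) = 4687 J.
Step 2 (isochoric): W = 0 (constant volume).
W_total = 4687 + 0 = 4687 J.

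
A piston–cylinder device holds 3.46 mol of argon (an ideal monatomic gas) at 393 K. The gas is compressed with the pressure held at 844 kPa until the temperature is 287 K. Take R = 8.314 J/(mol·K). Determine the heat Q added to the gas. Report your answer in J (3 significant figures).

Isobaric: W = nRΔT = (3.46)(8.314)(-106) = -3049 J.
ΔU = nCᵥΔT with Cᵥ = 3R/2: ΔU = (3.46)(12.47)(-106) = -4574 J.
Q = ΔU + W = -4574 − 3049 = -7623 J.

Q ≈ -7620 J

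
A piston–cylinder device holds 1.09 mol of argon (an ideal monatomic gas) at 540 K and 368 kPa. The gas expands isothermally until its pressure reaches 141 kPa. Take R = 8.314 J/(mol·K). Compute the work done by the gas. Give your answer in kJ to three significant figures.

W ≈ 4.69 kJ

Isothermal process: W = nRT ln(V₂/V₁) = nRT ln(P₁/P₂).
W = (1.09)(8.314)(540) × ln(368/141)
  = 4894 × ln(2.61) = 4894 × 0.9593
W_by_gas = 4695 J.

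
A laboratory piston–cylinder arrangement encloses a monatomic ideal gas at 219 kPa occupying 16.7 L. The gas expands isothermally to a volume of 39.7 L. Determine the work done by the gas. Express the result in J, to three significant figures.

W ≈ 3170 J

Isothermal: W = nRT ln(V₂/V₁) = P₁V₁ ln(V₂/V₁).
P₁V₁ = (219 kPa)(16.7 L) = 3657 J.
W = 3657 × ln(39.7/16.7) = 3657 × 0.8659
W_by_gas = 3167 J.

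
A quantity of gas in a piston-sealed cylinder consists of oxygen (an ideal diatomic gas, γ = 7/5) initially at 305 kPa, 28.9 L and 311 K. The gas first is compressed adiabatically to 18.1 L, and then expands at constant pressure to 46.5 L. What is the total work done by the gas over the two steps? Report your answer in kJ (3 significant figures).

W_total ≈ 12.1 kJ

Step 1 (adiabatic): W = (P₁V₁ − P₂V₂)/(γ−1) = (8814 − 10629)/0.4 = -4536 J.
After step 1: P = 587.2 kPa, V = 18.1 L, T = 375 K.
Step 2 (isobaric): W = PΔV = (587.2 kPa)(46.5 − 18.1 L) = 16677 J.
W_total = -4536 + 16677 = 12141 J.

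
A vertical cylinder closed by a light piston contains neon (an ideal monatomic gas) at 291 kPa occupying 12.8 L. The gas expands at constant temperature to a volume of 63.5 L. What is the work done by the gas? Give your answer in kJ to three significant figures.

W ≈ 5.97 kJ

Isothermal: W = nRT ln(V₂/V₁) = P₁V₁ ln(V₂/V₁).
P₁V₁ = (291 kPa)(12.8 L) = 3725 J.
W = 3725 × ln(63.5/12.8) = 3725 × 1.602
W_by_gas = 5966 J.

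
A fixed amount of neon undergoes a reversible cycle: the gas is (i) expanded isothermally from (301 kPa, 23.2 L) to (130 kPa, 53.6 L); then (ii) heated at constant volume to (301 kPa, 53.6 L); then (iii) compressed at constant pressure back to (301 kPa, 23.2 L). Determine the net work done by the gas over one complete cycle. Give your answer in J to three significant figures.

Leg (i): W = PᵢVᵢ ln(V_f/Vᵢ) = (6983) ln(53.6/23.2) = 5848 J.
Leg (ii): W = 0.
Leg (iii): W = PΔV = (301)(23.2 − 53.6) = -9150 J.
W_net = 5848 − 9150 = -3303 J.

W_net ≈ -3300 J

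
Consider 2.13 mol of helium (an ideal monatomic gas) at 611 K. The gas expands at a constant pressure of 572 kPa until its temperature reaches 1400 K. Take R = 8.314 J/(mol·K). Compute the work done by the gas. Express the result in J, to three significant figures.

Isobaric: W = P ΔV = nR ΔT.
W = (2.13)(8.314)(1400 − 611) = 13972 J.

W ≈ 14000 J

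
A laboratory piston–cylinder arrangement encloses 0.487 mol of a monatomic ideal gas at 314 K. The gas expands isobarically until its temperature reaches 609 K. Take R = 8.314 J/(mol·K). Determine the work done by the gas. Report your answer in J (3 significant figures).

W ≈ 1190 J

Isobaric: W = P ΔV = nR ΔT.
W = (0.487)(8.314)(609 − 314) = 1194 J.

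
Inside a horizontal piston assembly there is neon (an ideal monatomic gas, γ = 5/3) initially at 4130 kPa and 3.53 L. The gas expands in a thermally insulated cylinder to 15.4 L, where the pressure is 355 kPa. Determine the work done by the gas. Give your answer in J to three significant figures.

Adiabatic: W = (P₁V₁ − P₂V₂)/(γ − 1) with γ = 5/3.
P₁V₁ = 14579 J, P₂V₂ = 5467 J.
W = (14579 − 5467) / 0.6667 = 13668 J.

W ≈ 13700 J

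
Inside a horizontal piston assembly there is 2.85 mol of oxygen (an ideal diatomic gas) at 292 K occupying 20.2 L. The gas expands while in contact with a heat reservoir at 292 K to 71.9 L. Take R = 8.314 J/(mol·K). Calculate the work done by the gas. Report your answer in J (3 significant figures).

W ≈ 8780 J

Isothermal: W = nRT ln(V₂/V₁).
W = (2.85)(8.314)(292) × ln(71.9/20.2)
  = 6919 × 1.27
W_by_gas = 8784 J.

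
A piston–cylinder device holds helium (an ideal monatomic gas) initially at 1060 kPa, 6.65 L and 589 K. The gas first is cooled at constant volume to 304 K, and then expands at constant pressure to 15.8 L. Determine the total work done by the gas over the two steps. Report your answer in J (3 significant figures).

Step 1 (isochoric): W = 0 (constant volume).
After step 1: P = 547.1 kPa (V unchanged).
Step 2 (isobaric): W = PΔV = (547.1 kPa)(15.8 − 6.65 L) = 5006 J.
W_total = 0 + 5006 = 5006 J.

W_total ≈ 5010 J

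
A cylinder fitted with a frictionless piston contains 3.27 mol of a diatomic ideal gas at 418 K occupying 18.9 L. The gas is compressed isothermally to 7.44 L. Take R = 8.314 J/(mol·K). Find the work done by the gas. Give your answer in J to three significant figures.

W ≈ -10600 J

Isothermal: W = nRT ln(V₂/V₁).
W = (3.27)(8.314)(418) × ln(7.44/18.9)
  = 11364 × -0.9323
W_by_gas = -10595 J.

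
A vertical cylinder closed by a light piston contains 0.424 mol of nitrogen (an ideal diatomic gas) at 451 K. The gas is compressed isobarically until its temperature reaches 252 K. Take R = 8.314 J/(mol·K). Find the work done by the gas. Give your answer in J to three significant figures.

Isobaric: W = P ΔV = nR ΔT.
W = (0.424)(8.314)(252 − 451) = -701.5 J.

W ≈ -702 J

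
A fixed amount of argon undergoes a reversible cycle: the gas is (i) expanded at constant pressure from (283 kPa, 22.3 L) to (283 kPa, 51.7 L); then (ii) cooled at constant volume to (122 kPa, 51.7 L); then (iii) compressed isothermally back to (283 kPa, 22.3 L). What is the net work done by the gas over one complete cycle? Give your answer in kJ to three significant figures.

W_net ≈ 3.02 kJ

Leg (i): W = PΔV = (283)(51.7 − 22.3) = 8320 J.
Leg (ii): W = 0.
Leg (iii): W = PᵢVᵢ ln(V_f/Vᵢ) = (6307) ln(22.3/51.7) = -5304 J.
W_net = 8320 − 5304 = 3016 J.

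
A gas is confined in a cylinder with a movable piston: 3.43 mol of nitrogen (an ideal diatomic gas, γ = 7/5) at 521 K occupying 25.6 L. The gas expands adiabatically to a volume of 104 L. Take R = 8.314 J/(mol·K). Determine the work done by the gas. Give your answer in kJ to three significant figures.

W ≈ 15.9 kJ

Adiabatic: TV^(γ−1) = const with γ = 7/5.
T₂ = T₁ (V₁/V₂)^(γ−1) = 521 × (25.6/104)^0.4 = 521 × 0.5708 = 297.4 K.
W_by = nCᵥ(T₁ − T₂) = (3.43)(20.79)(521 − 297.4) = 15942 J.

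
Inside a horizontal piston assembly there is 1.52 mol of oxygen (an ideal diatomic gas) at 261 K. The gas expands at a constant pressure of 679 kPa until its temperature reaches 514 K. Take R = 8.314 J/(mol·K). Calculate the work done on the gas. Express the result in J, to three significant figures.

Isobaric: W = P ΔV = nR ΔT.
W = (1.52)(8.314)(514 − 261) = 3197 J.
Work on gas = −W_by = -3197 J.

W ≈ -3200 J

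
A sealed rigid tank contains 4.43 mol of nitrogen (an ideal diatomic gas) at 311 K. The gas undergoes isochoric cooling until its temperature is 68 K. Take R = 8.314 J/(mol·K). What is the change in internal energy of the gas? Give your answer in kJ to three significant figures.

ΔU ≈ -22.4 kJ

Constant volume ⇒ W = 0, so Q = ΔU = nCᵥΔT with Cᵥ = 5R/2 = 20.79 J/(mol·K).
ΔU = (4.43)(20.79)(68 − 311) = -22375 J.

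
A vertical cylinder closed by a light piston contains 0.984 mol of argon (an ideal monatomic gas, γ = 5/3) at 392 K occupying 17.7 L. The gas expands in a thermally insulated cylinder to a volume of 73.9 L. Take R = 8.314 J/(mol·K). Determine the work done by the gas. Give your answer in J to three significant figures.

W ≈ 2960 J

Adiabatic: TV^(γ−1) = const with γ = 5/3.
T₂ = T₁ (V₁/V₂)^(γ−1) = 392 × (17.7/73.9)^0.667 = 392 × 0.3857 = 151.2 K.
W_by = nCᵥ(T₁ − T₂) = (0.984)(12.47)(392 − 151.2) = 2955 J.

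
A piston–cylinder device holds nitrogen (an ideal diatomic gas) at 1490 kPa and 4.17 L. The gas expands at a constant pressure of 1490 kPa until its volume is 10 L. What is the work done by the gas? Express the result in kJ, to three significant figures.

W ≈ 8.69 kJ

Isobaric: W = P ΔV.
W = (1490 kPa)(10 − 4.17 L) = (1490)(5.83) = 8687 J.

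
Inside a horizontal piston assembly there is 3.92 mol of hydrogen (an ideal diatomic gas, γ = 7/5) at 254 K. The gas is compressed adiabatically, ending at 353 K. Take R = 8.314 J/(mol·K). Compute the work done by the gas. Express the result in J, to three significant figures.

W ≈ -8070 J

Adiabatic ⇒ Q = 0, so W_by = −ΔU = nCᵥ(T₁ − T₂).
Cᵥ = 5R/2 = 20.79 J/(mol·K).
W = (3.92)(20.79)(254 − 353) = -8066 J.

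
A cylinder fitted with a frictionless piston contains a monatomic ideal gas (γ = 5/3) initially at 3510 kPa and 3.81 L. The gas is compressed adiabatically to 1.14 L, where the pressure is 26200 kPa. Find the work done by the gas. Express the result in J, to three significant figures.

Adiabatic: W = (P₁V₁ − P₂V₂)/(γ − 1) with γ = 5/3.
P₁V₁ = 13373 J, P₂V₂ = 29868 J.
W = (13373 − 29868) / 0.6667 = -24742 J.

W ≈ -24700 J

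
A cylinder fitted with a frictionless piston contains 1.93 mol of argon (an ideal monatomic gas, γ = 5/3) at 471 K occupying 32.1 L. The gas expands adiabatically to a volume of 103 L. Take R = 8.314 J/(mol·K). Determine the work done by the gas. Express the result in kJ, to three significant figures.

W ≈ 6.13 kJ

Adiabatic: TV^(γ−1) = const with γ = 5/3.
T₂ = T₁ (V₁/V₂)^(γ−1) = 471 × (32.1/103)^0.667 = 471 × 0.4597 = 216.5 K.
W_by = nCᵥ(T₁ − T₂) = (1.93)(12.47)(471 − 216.5) = 6125 J.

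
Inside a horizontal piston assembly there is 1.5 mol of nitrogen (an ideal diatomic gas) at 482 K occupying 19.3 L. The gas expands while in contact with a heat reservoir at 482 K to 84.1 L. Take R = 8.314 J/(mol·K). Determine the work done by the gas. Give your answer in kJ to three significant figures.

W ≈ 8.85 kJ

Isothermal: W = nRT ln(V₂/V₁).
W = (1.5)(8.314)(482) × ln(84.1/19.3)
  = 6011 × 1.472
W_by_gas = 8848 J.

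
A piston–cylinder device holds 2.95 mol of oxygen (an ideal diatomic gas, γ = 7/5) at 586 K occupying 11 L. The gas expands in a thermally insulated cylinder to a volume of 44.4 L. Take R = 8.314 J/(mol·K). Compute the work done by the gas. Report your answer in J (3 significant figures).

W ≈ 15400 J

Adiabatic: TV^(γ−1) = const with γ = 7/5.
T₂ = T₁ (V₁/V₂)^(γ−1) = 586 × (11/44.4)^0.4 = 586 × 0.5723 = 335.4 K.
W_by = nCᵥ(T₁ − T₂) = (2.95)(20.79)(586 − 335.4) = 15369 J.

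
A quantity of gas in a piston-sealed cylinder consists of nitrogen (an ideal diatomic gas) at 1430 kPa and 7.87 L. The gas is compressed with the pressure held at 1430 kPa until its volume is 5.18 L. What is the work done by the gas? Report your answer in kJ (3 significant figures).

Isobaric: W = P ΔV.
W = (1430 kPa)(5.18 − 7.87 L) = (1430)(-2.69) = -3847 J.

W ≈ -3.85 kJ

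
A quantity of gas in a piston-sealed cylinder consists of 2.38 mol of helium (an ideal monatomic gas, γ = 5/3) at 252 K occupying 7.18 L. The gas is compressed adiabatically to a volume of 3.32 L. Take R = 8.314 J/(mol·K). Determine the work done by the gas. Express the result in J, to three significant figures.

W ≈ -5030 J

Adiabatic: TV^(γ−1) = const with γ = 5/3.
T₂ = T₁ (V₁/V₂)^(γ−1) = 252 × (7.18/3.32)^0.667 = 252 × 1.672 = 421.4 K.
W_by = nCᵥ(T₁ − T₂) = (2.38)(12.47)(252 − 421.4) = -5029 J.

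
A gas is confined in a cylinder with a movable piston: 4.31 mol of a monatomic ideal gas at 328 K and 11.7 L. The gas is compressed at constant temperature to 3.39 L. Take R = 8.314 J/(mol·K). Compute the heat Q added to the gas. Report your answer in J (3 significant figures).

Isothermal ⇒ ΔU = 0, so Q = W = nRT ln(V₂/V₁).
Q = (4.31)(8.314)(328) ln(3.39/11.7) = 11753 × -1.239 = -14560 J.

Q ≈ -14600 J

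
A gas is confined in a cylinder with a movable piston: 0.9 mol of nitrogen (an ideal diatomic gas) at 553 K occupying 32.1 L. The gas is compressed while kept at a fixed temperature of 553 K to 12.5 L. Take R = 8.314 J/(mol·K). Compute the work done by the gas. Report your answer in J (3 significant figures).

Isothermal: W = nRT ln(V₂/V₁).
W = (0.9)(8.314)(553) × ln(12.5/32.1)
  = 4138 × -0.9431
W_by_gas = -3903 J.

W ≈ -3900 J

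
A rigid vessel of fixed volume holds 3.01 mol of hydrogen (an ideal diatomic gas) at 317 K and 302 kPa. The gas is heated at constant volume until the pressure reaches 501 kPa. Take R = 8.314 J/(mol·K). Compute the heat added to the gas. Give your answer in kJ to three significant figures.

Constant volume ⇒ W = 0, so Q = ΔU = nCᵥΔT with Cᵥ = 5R/2 = 20.79 J/(mol·K).
At constant V, T₂/T₁ = P₂/P₁ ⇒ ΔT = T₁(P₂/P₁ − 1) = 317·(501/302 − 1) = 208.9 K.
ΔU = (3.01)(20.79)(208.9) = 13068 J.

Q ≈ 13.1 kJ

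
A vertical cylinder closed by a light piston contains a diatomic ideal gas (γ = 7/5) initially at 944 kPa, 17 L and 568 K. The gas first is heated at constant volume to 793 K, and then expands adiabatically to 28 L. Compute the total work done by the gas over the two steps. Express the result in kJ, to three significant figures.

Step 1 (isochoric): W = 0 (constant volume).
After step 1: P = 1318 kPa (V unchanged).
Step 2 (adiabatic): W = (P₁V₁ − P₂V₂)/(γ−1) = (22405 − 18351)/0.4 = 10135 J.
W_total = 0 + 10135 = 10135 J.

W_total ≈ 10.1 kJ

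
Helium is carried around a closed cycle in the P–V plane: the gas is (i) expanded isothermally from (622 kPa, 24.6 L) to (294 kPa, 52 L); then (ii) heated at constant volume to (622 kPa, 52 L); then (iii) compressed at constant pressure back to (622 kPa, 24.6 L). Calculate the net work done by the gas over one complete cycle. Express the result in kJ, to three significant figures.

W_net ≈ -5.59 kJ

Leg (i): W = PᵢVᵢ ln(V_f/Vᵢ) = (15301) ln(52/24.6) = 11453 J.
Leg (ii): W = 0.
Leg (iii): W = PΔV = (622)(24.6 − 52) = -17043 J.
W_net = 11453 − 17043 = -5590 J.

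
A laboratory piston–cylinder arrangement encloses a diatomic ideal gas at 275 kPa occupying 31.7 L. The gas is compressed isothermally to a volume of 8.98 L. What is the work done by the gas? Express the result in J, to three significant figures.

Isothermal: W = nRT ln(V₂/V₁) = P₁V₁ ln(V₂/V₁).
P₁V₁ = (275 kPa)(31.7 L) = 8718 J.
W = 8718 × ln(8.98/31.7) = 8718 × -1.261
W_by_gas = -10996 J.

W ≈ -11000 J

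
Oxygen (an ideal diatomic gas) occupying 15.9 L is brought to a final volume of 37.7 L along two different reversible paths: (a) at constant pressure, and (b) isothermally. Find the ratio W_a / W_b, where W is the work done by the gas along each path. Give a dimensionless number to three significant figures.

W_a / W_b ≈ 1.59

Path (a) isobaric: W = P₁(V₂ − V₁) → W_a/(P₁V₁) = 1.371.
Path (b) isothermal: W = P₁V₁ ln(V₂/V₁) → W_b/(P₁V₁) = 0.8633.
W_a / W_b = 1.371 / 0.8633 = 1.588.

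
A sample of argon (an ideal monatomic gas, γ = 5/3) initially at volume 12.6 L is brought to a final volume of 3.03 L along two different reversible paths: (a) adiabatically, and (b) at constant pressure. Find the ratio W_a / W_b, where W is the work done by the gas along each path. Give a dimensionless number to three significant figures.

W_a / W_b ≈ 3.13

Path (a) adiabatic: W = P₁V₁(1 − (V₁/V₂)^(γ−1))/(γ−1) → W_a/(P₁V₁) = -2.379.
Path (b) isobaric: W = P₁(V₂ − V₁) → W_b/(P₁V₁) = -0.7595.
W_a / W_b = -2.379 / -0.7595 = 3.132.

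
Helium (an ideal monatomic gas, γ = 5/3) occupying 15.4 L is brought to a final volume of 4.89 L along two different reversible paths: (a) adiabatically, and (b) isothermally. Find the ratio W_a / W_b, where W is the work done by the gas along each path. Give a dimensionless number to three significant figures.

Path (a) adiabatic: W = P₁V₁(1 − (V₁/V₂)^(γ−1))/(γ−1) → W_a/(P₁V₁) = -1.723.
Path (b) isothermal: W = P₁V₁ ln(V₂/V₁) → W_b/(P₁V₁) = -1.147.
W_a / W_b = -1.723 / -1.147 = 1.502.

W_a / W_b ≈ 1.50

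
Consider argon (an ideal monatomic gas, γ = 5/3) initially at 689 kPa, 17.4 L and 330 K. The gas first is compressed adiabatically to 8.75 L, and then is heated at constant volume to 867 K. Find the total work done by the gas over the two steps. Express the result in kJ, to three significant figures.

W_total ≈ -10.5 kJ

Step 1 (adiabatic): W = (P₁V₁ − P₂V₂)/(γ−1) = (11989 − 18958)/0.667 = -10454 J.
Step 2 (isochoric): W = 0 (constant volume).
W_total = -10454 + 0 = -10454 J.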